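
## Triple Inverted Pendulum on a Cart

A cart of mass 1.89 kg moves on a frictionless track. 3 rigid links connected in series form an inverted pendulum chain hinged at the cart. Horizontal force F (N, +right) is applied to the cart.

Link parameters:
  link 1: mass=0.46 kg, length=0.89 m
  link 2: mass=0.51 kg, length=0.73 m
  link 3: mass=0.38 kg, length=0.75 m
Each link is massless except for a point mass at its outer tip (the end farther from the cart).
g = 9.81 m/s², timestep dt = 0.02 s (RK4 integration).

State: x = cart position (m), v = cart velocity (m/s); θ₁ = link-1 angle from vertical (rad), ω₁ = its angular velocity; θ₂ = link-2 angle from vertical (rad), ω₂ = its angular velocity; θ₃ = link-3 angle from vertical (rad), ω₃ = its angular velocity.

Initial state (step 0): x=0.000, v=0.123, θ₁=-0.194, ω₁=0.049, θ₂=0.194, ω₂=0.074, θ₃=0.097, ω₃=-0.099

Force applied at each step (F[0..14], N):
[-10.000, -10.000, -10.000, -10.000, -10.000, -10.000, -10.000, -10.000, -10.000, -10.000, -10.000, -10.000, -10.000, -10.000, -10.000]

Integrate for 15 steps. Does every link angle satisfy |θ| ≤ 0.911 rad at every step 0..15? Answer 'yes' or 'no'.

apply F[0]=-10.000 → step 1: x=0.002, v=0.039, θ₁=-0.194, ω₁=-0.025, θ₂=0.198, ω₂=0.337, θ₃=0.095, ω₃=-0.134
apply F[1]=-10.000 → step 2: x=0.002, v=-0.044, θ₁=-0.195, ω₁=-0.097, θ₂=0.207, ω₂=0.601, θ₃=0.092, ω₃=-0.171
apply F[2]=-10.000 → step 3: x=-0.000, v=-0.129, θ₁=-0.198, ω₁=-0.168, θ₂=0.222, ω₂=0.867, θ₃=0.088, ω₃=-0.211
apply F[3]=-10.000 → step 4: x=-0.004, v=-0.213, θ₁=-0.202, ω₁=-0.235, θ₂=0.242, ω₂=1.134, θ₃=0.083, ω₃=-0.254
apply F[4]=-10.000 → step 5: x=-0.009, v=-0.299, θ₁=-0.207, ω₁=-0.297, θ₂=0.268, ω₂=1.403, θ₃=0.078, ω₃=-0.301
apply F[5]=-10.000 → step 6: x=-0.016, v=-0.386, θ₁=-0.213, ω₁=-0.352, θ₂=0.298, ω₂=1.670, θ₃=0.071, ω₃=-0.349
apply F[6]=-10.000 → step 7: x=-0.024, v=-0.473, θ₁=-0.221, ω₁=-0.397, θ₂=0.334, ω₂=1.933, θ₃=0.064, ω₃=-0.398
apply F[7]=-10.000 → step 8: x=-0.034, v=-0.562, θ₁=-0.229, ω₁=-0.429, θ₂=0.376, ω₂=2.189, θ₃=0.055, ω₃=-0.443
apply F[8]=-10.000 → step 9: x=-0.047, v=-0.651, θ₁=-0.238, ω₁=-0.447, θ₂=0.422, ω₂=2.437, θ₃=0.046, ω₃=-0.483
apply F[9]=-10.000 → step 10: x=-0.061, v=-0.742, θ₁=-0.247, ω₁=-0.447, θ₂=0.473, ω₂=2.674, θ₃=0.036, ω₃=-0.514
apply F[10]=-10.000 → step 11: x=-0.076, v=-0.834, θ₁=-0.256, ω₁=-0.430, θ₂=0.529, ω₂=2.901, θ₃=0.026, ω₃=-0.533
apply F[11]=-10.000 → step 12: x=-0.094, v=-0.926, θ₁=-0.264, ω₁=-0.393, θ₂=0.589, ω₂=3.118, θ₃=0.015, ω₃=-0.538
apply F[12]=-10.000 → step 13: x=-0.113, v=-1.019, θ₁=-0.271, ω₁=-0.337, θ₂=0.653, ω₂=3.326, θ₃=0.004, ω₃=-0.527
apply F[13]=-10.000 → step 14: x=-0.135, v=-1.112, θ₁=-0.277, ω₁=-0.261, θ₂=0.722, ω₂=3.529, θ₃=-0.006, ω₃=-0.498
apply F[14]=-10.000 → step 15: x=-0.158, v=-1.205, θ₁=-0.282, ω₁=-0.164, θ₂=0.794, ω₂=3.729, θ₃=-0.016, ω₃=-0.449
Max |angle| over trajectory = 0.794 rad; bound = 0.911 → within bound.

Answer: yes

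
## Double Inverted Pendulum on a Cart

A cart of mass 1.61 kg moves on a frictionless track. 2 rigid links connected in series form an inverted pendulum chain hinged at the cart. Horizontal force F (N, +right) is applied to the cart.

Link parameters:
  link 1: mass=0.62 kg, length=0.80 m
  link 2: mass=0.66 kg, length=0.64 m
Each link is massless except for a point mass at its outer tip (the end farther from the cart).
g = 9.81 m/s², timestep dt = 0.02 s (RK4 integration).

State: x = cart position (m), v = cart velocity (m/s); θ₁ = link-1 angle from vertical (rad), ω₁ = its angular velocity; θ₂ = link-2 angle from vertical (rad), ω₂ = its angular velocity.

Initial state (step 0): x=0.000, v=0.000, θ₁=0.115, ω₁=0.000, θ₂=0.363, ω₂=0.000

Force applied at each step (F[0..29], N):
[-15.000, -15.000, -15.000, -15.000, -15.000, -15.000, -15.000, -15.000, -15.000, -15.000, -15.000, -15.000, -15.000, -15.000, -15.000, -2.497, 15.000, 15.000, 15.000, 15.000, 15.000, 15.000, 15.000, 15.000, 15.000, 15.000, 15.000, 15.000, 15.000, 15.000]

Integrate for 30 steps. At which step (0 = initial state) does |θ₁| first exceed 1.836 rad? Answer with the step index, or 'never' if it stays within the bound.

apply F[0]=-15.000 → step 1: x=-0.002, v=-0.201, θ₁=0.117, ω₁=0.227, θ₂=0.364, ω₂=0.127
apply F[1]=-15.000 → step 2: x=-0.008, v=-0.403, θ₁=0.124, ω₁=0.457, θ₂=0.368, ω₂=0.252
apply F[2]=-15.000 → step 3: x=-0.018, v=-0.605, θ₁=0.136, ω₁=0.692, θ₂=0.374, ω₂=0.370
apply F[3]=-15.000 → step 4: x=-0.032, v=-0.807, θ₁=0.152, ω₁=0.934, θ₂=0.383, ω₂=0.479
apply F[4]=-15.000 → step 5: x=-0.050, v=-1.011, θ₁=0.173, ω₁=1.187, θ₂=0.393, ω₂=0.576
apply F[5]=-15.000 → step 6: x=-0.073, v=-1.215, θ₁=0.199, ω₁=1.450, θ₂=0.406, ω₂=0.657
apply F[6]=-15.000 → step 7: x=-0.099, v=-1.418, θ₁=0.231, ω₁=1.726, θ₂=0.420, ω₂=0.721
apply F[7]=-15.000 → step 8: x=-0.129, v=-1.620, θ₁=0.268, ω₁=2.013, θ₂=0.434, ω₂=0.766
apply F[8]=-15.000 → step 9: x=-0.164, v=-1.818, θ₁=0.312, ω₁=2.310, θ₂=0.450, ω₂=0.791
apply F[9]=-15.000 → step 10: x=-0.202, v=-2.009, θ₁=0.361, ω₁=2.615, θ₂=0.466, ω₂=0.800
apply F[10]=-15.000 → step 11: x=-0.244, v=-2.191, θ₁=0.416, ω₁=2.920, θ₂=0.482, ω₂=0.796
apply F[11]=-15.000 → step 12: x=-0.290, v=-2.360, θ₁=0.478, ω₁=3.219, θ₂=0.498, ω₂=0.789
apply F[12]=-15.000 → step 13: x=-0.338, v=-2.512, θ₁=0.545, ω₁=3.504, θ₂=0.514, ω₂=0.791
apply F[13]=-15.000 → step 14: x=-0.390, v=-2.644, θ₁=0.618, ω₁=3.766, θ₂=0.530, ω₂=0.816
apply F[14]=-15.000 → step 15: x=-0.444, v=-2.755, θ₁=0.695, ω₁=4.000, θ₂=0.546, ω₂=0.875
apply F[15]=-2.497 → step 16: x=-0.499, v=-2.730, θ₁=0.777, ω₁=4.117, θ₂=0.565, ω₂=0.936
apply F[16]=+15.000 → step 17: x=-0.552, v=-2.541, θ₁=0.859, ω₁=4.131, θ₂=0.583, ω₂=0.939
apply F[17]=+15.000 → step 18: x=-0.600, v=-2.350, θ₁=0.942, ω₁=4.169, θ₂=0.602, ω₂=0.948
apply F[18]=+15.000 → step 19: x=-0.646, v=-2.154, θ₁=1.026, ω₁=4.229, θ₂=0.621, ω₂=0.964
apply F[19]=+15.000 → step 20: x=-0.687, v=-1.953, θ₁=1.111, ω₁=4.308, θ₂=0.641, ω₂=0.994
apply F[20]=+15.000 → step 21: x=-0.724, v=-1.744, θ₁=1.198, ω₁=4.405, θ₂=0.661, ω₂=1.043
apply F[21]=+15.000 → step 22: x=-0.756, v=-1.526, θ₁=1.288, ω₁=4.519, θ₂=0.683, ω₂=1.116
apply F[22]=+15.000 → step 23: x=-0.785, v=-1.297, θ₁=1.379, ω₁=4.648, θ₂=0.706, ω₂=1.221
apply F[23]=+15.000 → step 24: x=-0.808, v=-1.057, θ₁=1.474, ω₁=4.794, θ₂=0.732, ω₂=1.364
apply F[24]=+15.000 → step 25: x=-0.827, v=-0.804, θ₁=1.571, ω₁=4.956, θ₂=0.761, ω₂=1.554
apply F[25]=+15.000 → step 26: x=-0.840, v=-0.537, θ₁=1.672, ω₁=5.133, θ₂=0.794, ω₂=1.800
apply F[26]=+15.000 → step 27: x=-0.848, v=-0.255, θ₁=1.776, ω₁=5.326, θ₂=0.833, ω₂=2.112
apply F[27]=+15.000 → step 28: x=-0.850, v=0.044, θ₁=1.885, ω₁=5.532, θ₂=0.879, ω₂=2.502
apply F[28]=+15.000 → step 29: x=-0.846, v=0.359, θ₁=1.998, ω₁=5.748, θ₂=0.934, ω₂=2.985
apply F[29]=+15.000 → step 30: x=-0.836, v=0.691, θ₁=2.115, ω₁=5.967, θ₂=0.999, ω₂=3.577
|θ₁| = 1.885 > 1.836 first at step 28.

Answer: 28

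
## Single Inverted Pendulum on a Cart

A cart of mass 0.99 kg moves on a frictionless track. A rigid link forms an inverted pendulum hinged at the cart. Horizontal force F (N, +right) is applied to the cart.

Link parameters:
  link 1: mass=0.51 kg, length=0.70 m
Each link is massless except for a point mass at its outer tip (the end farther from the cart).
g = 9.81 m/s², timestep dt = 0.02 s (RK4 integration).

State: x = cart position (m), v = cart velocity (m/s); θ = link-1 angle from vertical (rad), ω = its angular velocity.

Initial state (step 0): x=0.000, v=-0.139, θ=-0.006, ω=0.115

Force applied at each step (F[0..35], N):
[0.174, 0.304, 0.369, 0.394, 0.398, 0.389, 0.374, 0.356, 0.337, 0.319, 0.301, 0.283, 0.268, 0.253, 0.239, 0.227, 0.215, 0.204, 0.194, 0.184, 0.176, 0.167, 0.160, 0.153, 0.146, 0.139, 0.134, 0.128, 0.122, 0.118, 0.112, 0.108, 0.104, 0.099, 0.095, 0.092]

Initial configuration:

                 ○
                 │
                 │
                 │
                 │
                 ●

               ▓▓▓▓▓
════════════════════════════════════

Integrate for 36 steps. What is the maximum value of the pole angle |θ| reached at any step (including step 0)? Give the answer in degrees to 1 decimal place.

Answer: 0.5°

Derivation:
apply F[0]=+0.174 → step 1: x=-0.003, v=-0.135, θ=-0.004, ω=0.108
apply F[1]=+0.304 → step 2: x=-0.005, v=-0.129, θ=-0.002, ω=0.098
apply F[2]=+0.369 → step 3: x=-0.008, v=-0.121, θ=0.000, ω=0.087
apply F[3]=+0.394 → step 4: x=-0.010, v=-0.113, θ=0.002, ω=0.076
apply F[4]=+0.398 → step 5: x=-0.012, v=-0.105, θ=0.003, ω=0.066
apply F[5]=+0.389 → step 6: x=-0.014, v=-0.098, θ=0.004, ω=0.056
apply F[6]=+0.374 → step 7: x=-0.016, v=-0.091, θ=0.005, ω=0.047
apply F[7]=+0.356 → step 8: x=-0.018, v=-0.084, θ=0.006, ω=0.040
apply F[8]=+0.337 → step 9: x=-0.020, v=-0.078, θ=0.007, ω=0.033
apply F[9]=+0.319 → step 10: x=-0.021, v=-0.072, θ=0.008, ω=0.027
apply F[10]=+0.301 → step 11: x=-0.023, v=-0.067, θ=0.008, ω=0.021
apply F[11]=+0.283 → step 12: x=-0.024, v=-0.062, θ=0.008, ω=0.017
apply F[12]=+0.268 → step 13: x=-0.025, v=-0.058, θ=0.009, ω=0.012
apply F[13]=+0.253 → step 14: x=-0.026, v=-0.053, θ=0.009, ω=0.009
apply F[14]=+0.239 → step 15: x=-0.027, v=-0.050, θ=0.009, ω=0.006
apply F[15]=+0.227 → step 16: x=-0.028, v=-0.046, θ=0.009, ω=0.003
apply F[16]=+0.215 → step 17: x=-0.029, v=-0.043, θ=0.009, ω=0.001
apply F[17]=+0.204 → step 18: x=-0.030, v=-0.039, θ=0.009, ω=-0.001
apply F[18]=+0.194 → step 19: x=-0.031, v=-0.036, θ=0.009, ω=-0.003
apply F[19]=+0.184 → step 20: x=-0.031, v=-0.034, θ=0.009, ω=-0.004
apply F[20]=+0.176 → step 21: x=-0.032, v=-0.031, θ=0.009, ω=-0.005
apply F[21]=+0.167 → step 22: x=-0.033, v=-0.028, θ=0.009, ω=-0.006
apply F[22]=+0.160 → step 23: x=-0.033, v=-0.026, θ=0.009, ω=-0.007
apply F[23]=+0.153 → step 24: x=-0.034, v=-0.024, θ=0.009, ω=-0.008
apply F[24]=+0.146 → step 25: x=-0.034, v=-0.022, θ=0.008, ω=-0.009
apply F[25]=+0.139 → step 26: x=-0.035, v=-0.020, θ=0.008, ω=-0.009
apply F[26]=+0.134 → step 27: x=-0.035, v=-0.018, θ=0.008, ω=-0.009
apply F[27]=+0.128 → step 28: x=-0.035, v=-0.016, θ=0.008, ω=-0.010
apply F[28]=+0.122 → step 29: x=-0.036, v=-0.015, θ=0.008, ω=-0.010
apply F[29]=+0.118 → step 30: x=-0.036, v=-0.013, θ=0.008, ω=-0.010
apply F[30]=+0.112 → step 31: x=-0.036, v=-0.011, θ=0.007, ω=-0.010
apply F[31]=+0.108 → step 32: x=-0.036, v=-0.010, θ=0.007, ω=-0.010
apply F[32]=+0.104 → step 33: x=-0.036, v=-0.009, θ=0.007, ω=-0.010
apply F[33]=+0.099 → step 34: x=-0.037, v=-0.007, θ=0.007, ω=-0.010
apply F[34]=+0.095 → step 35: x=-0.037, v=-0.006, θ=0.007, ω=-0.010
apply F[35]=+0.092 → step 36: x=-0.037, v=-0.005, θ=0.006, ω=-0.010
Max |angle| over trajectory = 0.009 rad = 0.5°.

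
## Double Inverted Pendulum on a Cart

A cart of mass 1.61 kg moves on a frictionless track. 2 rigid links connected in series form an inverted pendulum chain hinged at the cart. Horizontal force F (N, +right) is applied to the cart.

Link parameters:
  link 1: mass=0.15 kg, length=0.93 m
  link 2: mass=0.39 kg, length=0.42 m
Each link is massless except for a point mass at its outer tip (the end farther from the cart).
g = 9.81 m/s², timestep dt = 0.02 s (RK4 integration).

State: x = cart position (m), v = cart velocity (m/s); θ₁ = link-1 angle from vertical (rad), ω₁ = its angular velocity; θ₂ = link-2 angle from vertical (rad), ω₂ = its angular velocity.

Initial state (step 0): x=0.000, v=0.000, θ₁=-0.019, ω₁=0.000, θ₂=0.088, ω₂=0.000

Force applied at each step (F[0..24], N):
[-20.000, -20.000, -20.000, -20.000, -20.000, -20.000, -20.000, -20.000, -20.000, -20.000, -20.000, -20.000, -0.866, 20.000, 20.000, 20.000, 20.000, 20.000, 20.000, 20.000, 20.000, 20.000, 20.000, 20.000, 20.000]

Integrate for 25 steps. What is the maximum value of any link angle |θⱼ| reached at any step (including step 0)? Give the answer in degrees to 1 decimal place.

apply F[0]=-20.000 → step 1: x=-0.002, v=-0.247, θ₁=-0.017, ω₁=0.204, θ₂=0.090, ω₂=0.178
apply F[1]=-20.000 → step 2: x=-0.010, v=-0.495, θ₁=-0.011, ω₁=0.411, θ₂=0.095, ω₂=0.353
apply F[2]=-20.000 → step 3: x=-0.022, v=-0.743, θ₁=-0.000, ω₁=0.622, θ₂=0.104, ω₂=0.520
apply F[3]=-20.000 → step 4: x=-0.040, v=-0.992, θ₁=0.014, ω₁=0.840, θ₂=0.116, ω₂=0.677
apply F[4]=-20.000 → step 5: x=-0.062, v=-1.241, θ₁=0.033, ω₁=1.068, θ₂=0.131, ω₂=0.818
apply F[5]=-20.000 → step 6: x=-0.089, v=-1.492, θ₁=0.057, ω₁=1.308, θ₂=0.148, ω₂=0.940
apply F[6]=-20.000 → step 7: x=-0.122, v=-1.744, θ₁=0.086, ω₁=1.561, θ₂=0.168, ω₂=1.038
apply F[7]=-20.000 → step 8: x=-0.159, v=-1.996, θ₁=0.119, ω₁=1.830, θ₂=0.190, ω₂=1.109
apply F[8]=-20.000 → step 9: x=-0.201, v=-2.248, θ₁=0.159, ω₁=2.114, θ₂=0.212, ω₂=1.152
apply F[9]=-20.000 → step 10: x=-0.249, v=-2.499, θ₁=0.204, ω₁=2.412, θ₂=0.236, ω₂=1.168
apply F[10]=-20.000 → step 11: x=-0.301, v=-2.748, θ₁=0.255, ω₁=2.720, θ₂=0.259, ω₂=1.170
apply F[11]=-20.000 → step 12: x=-0.359, v=-2.992, θ₁=0.313, ω₁=3.030, θ₂=0.283, ω₂=1.176
apply F[12]=-0.866 → step 13: x=-0.419, v=-3.002, θ₁=0.374, ω₁=3.111, θ₂=0.306, ω₂=1.177
apply F[13]=+20.000 → step 14: x=-0.476, v=-2.766, θ₁=0.435, ω₁=2.982, θ₂=0.329, ω₂=1.108
apply F[14]=+20.000 → step 15: x=-0.529, v=-2.534, θ₁=0.494, ω₁=2.890, θ₂=0.350, ω₂=0.992
apply F[15]=+20.000 → step 16: x=-0.578, v=-2.305, θ₁=0.551, ω₁=2.834, θ₂=0.368, ω₂=0.827
apply F[16]=+20.000 → step 17: x=-0.622, v=-2.080, θ₁=0.607, ω₁=2.814, θ₂=0.383, ω₂=0.613
apply F[17]=+20.000 → step 18: x=-0.661, v=-1.855, θ₁=0.664, ω₁=2.827, θ₂=0.393, ω₂=0.356
apply F[18]=+20.000 → step 19: x=-0.696, v=-1.632, θ₁=0.721, ω₁=2.867, θ₂=0.397, ω₂=0.063
apply F[19]=+20.000 → step 20: x=-0.726, v=-1.408, θ₁=0.779, ω₁=2.932, θ₂=0.395, ω₂=-0.253
apply F[20]=+20.000 → step 21: x=-0.752, v=-1.182, θ₁=0.838, ω₁=3.013, θ₂=0.387, ω₂=-0.577
apply F[21]=+20.000 → step 22: x=-0.774, v=-0.954, θ₁=0.899, ω₁=3.105, θ₂=0.372, ω₂=-0.894
apply F[22]=+20.000 → step 23: x=-0.790, v=-0.723, θ₁=0.962, ω₁=3.203, θ₂=0.351, ω₂=-1.189
apply F[23]=+20.000 → step 24: x=-0.802, v=-0.488, θ₁=1.027, ω₁=3.303, θ₂=0.325, ω₂=-1.450
apply F[24]=+20.000 → step 25: x=-0.810, v=-0.251, θ₁=1.094, ω₁=3.404, θ₂=0.293, ω₂=-1.669
Max |angle| over trajectory = 1.094 rad = 62.7°.

Answer: 62.7°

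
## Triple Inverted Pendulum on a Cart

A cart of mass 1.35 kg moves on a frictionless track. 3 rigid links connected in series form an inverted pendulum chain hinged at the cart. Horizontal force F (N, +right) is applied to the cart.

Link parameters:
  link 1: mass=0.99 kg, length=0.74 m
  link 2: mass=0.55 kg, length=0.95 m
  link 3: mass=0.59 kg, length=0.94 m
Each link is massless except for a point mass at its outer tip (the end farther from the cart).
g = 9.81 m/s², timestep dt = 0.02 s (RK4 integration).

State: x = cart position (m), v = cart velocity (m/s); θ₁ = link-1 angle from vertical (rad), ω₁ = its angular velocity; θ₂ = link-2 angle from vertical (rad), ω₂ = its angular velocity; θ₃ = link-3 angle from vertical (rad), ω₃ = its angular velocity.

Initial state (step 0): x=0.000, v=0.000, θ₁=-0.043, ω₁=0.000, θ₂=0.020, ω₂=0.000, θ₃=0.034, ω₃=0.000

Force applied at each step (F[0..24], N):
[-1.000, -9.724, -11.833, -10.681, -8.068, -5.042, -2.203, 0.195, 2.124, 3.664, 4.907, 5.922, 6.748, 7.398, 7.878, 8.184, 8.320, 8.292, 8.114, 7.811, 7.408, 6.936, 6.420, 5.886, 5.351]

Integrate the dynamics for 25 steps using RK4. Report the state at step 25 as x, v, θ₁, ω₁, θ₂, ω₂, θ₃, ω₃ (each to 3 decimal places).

Answer: x=-0.092, v=0.512, θ₁=0.094, ω₁=-0.254, θ₂=0.054, ω₂=-0.087, θ₃=0.038, ω₃=-0.054

Derivation:
apply F[0]=-1.000 → step 1: x=-0.000, v=-0.002, θ₁=-0.043, ω₁=-0.028, θ₂=0.020, ω₂=0.025, θ₃=0.034, ω₃=0.006
apply F[1]=-9.724 → step 2: x=-0.001, v=-0.132, θ₁=-0.042, ω₁=0.116, θ₂=0.021, ω₂=0.051, θ₃=0.034, ω₃=0.012
apply F[2]=-11.833 → step 3: x=-0.006, v=-0.294, θ₁=-0.038, ω₁=0.306, θ₂=0.022, ω₂=0.076, θ₃=0.035, ω₃=0.018
apply F[3]=-10.681 → step 4: x=-0.013, v=-0.442, θ₁=-0.030, ω₁=0.478, θ₂=0.024, ω₂=0.099, θ₃=0.035, ω₃=0.023
apply F[4]=-8.068 → step 5: x=-0.023, v=-0.554, θ₁=-0.020, ω₁=0.607, θ₂=0.026, ω₂=0.119, θ₃=0.035, ω₃=0.027
apply F[5]=-5.042 → step 6: x=-0.035, v=-0.624, θ₁=-0.007, ω₁=0.687, θ₂=0.029, ω₂=0.135, θ₃=0.036, ω₃=0.030
apply F[6]=-2.203 → step 7: x=-0.048, v=-0.657, θ₁=0.007, ω₁=0.723, θ₂=0.032, ω₂=0.146, θ₃=0.037, ω₃=0.033
apply F[7]=+0.195 → step 8: x=-0.061, v=-0.659, θ₁=0.022, ω₁=0.723, θ₂=0.035, ω₂=0.153, θ₃=0.037, ω₃=0.035
apply F[8]=+2.124 → step 9: x=-0.074, v=-0.636, θ₁=0.036, ω₁=0.698, θ₂=0.038, ω₂=0.156, θ₃=0.038, ω₃=0.035
apply F[9]=+3.664 → step 10: x=-0.086, v=-0.594, θ₁=0.050, ω₁=0.655, θ₂=0.041, ω₂=0.155, θ₃=0.039, ω₃=0.035
apply F[10]=+4.907 → step 11: x=-0.097, v=-0.539, θ₁=0.062, ω₁=0.598, θ₂=0.044, ω₂=0.150, θ₃=0.039, ω₃=0.033
apply F[11]=+5.922 → step 12: x=-0.107, v=-0.472, θ₁=0.073, ω₁=0.533, θ₂=0.047, ω₂=0.141, θ₃=0.040, ω₃=0.031
apply F[12]=+6.748 → step 13: x=-0.116, v=-0.396, θ₁=0.083, ω₁=0.461, θ₂=0.049, ω₂=0.129, θ₃=0.041, ω₃=0.028
apply F[13]=+7.398 → step 14: x=-0.123, v=-0.314, θ₁=0.092, ω₁=0.385, θ₂=0.052, ω₂=0.115, θ₃=0.041, ω₃=0.023
apply F[14]=+7.878 → step 15: x=-0.129, v=-0.228, θ₁=0.099, ω₁=0.308, θ₂=0.054, ω₂=0.098, θ₃=0.042, ω₃=0.018
apply F[15]=+8.184 → step 16: x=-0.132, v=-0.139, θ₁=0.104, ω₁=0.230, θ₂=0.056, ω₂=0.080, θ₃=0.042, ω₃=0.012
apply F[16]=+8.320 → step 17: x=-0.134, v=-0.050, θ₁=0.108, ω₁=0.153, θ₂=0.057, ω₂=0.060, θ₃=0.042, ω₃=0.006
apply F[17]=+8.292 → step 18: x=-0.134, v=0.038, θ₁=0.110, ω₁=0.081, θ₂=0.058, ω₂=0.040, θ₃=0.042, ω₃=-0.001
apply F[18]=+8.114 → step 19: x=-0.133, v=0.123, θ₁=0.111, ω₁=0.013, θ₂=0.059, ω₂=0.020, θ₃=0.042, ω₃=-0.009
apply F[19]=+7.811 → step 20: x=-0.129, v=0.203, θ₁=0.111, ω₁=-0.049, θ₂=0.059, ω₂=-0.000, θ₃=0.042, ω₃=-0.016
apply F[20]=+7.408 → step 21: x=-0.124, v=0.278, θ₁=0.109, ω₁=-0.104, θ₂=0.059, ω₂=-0.020, θ₃=0.041, ω₃=-0.024
apply F[21]=+6.936 → step 22: x=-0.118, v=0.346, θ₁=0.107, ω₁=-0.152, θ₂=0.058, ω₂=-0.039, θ₃=0.041, ω₃=-0.032
apply F[22]=+6.420 → step 23: x=-0.111, v=0.408, θ₁=0.103, ω₁=-0.193, θ₂=0.057, ω₂=-0.056, θ₃=0.040, ω₃=-0.039
apply F[23]=+5.886 → step 24: x=-0.102, v=0.463, θ₁=0.099, ω₁=-0.227, θ₂=0.056, ω₂=-0.072, θ₃=0.039, ω₃=-0.047
apply F[24]=+5.351 → step 25: x=-0.092, v=0.512, θ₁=0.094, ω₁=-0.254, θ₂=0.054, ω₂=-0.087, θ₃=0.038, ω₃=-0.054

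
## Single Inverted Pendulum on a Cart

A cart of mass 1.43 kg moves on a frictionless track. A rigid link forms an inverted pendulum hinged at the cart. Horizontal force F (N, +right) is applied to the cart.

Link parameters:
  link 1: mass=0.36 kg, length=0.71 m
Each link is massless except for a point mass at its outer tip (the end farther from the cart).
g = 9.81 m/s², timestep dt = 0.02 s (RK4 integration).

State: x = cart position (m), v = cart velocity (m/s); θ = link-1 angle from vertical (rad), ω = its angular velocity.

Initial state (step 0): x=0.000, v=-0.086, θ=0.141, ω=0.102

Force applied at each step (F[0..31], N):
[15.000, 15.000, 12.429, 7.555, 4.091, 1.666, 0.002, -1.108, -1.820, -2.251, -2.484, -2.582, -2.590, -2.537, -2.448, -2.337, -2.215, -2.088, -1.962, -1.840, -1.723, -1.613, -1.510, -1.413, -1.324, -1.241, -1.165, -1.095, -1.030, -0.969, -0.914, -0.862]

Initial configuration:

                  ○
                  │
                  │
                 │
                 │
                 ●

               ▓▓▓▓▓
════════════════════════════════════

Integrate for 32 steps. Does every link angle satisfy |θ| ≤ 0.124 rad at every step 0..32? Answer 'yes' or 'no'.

apply F[0]=+15.000 → step 1: x=0.000, v=0.116, θ=0.141, ω=-0.141
apply F[1]=+15.000 → step 2: x=0.005, v=0.318, θ=0.135, ω=-0.384
apply F[2]=+12.429 → step 3: x=0.013, v=0.485, θ=0.126, ω=-0.581
apply F[3]=+7.555 → step 4: x=0.023, v=0.584, θ=0.113, ω=-0.688
apply F[4]=+4.091 → step 5: x=0.036, v=0.637, θ=0.099, ω=-0.731
apply F[5]=+1.666 → step 6: x=0.048, v=0.655, θ=0.084, ω=-0.733
apply F[6]=+0.002 → step 7: x=0.062, v=0.652, θ=0.070, ω=-0.706
apply F[7]=-1.108 → step 8: x=0.074, v=0.633, θ=0.056, ω=-0.663
apply F[8]=-1.820 → step 9: x=0.087, v=0.606, θ=0.043, ω=-0.610
apply F[9]=-2.251 → step 10: x=0.099, v=0.572, θ=0.032, ω=-0.553
apply F[10]=-2.484 → step 11: x=0.110, v=0.536, θ=0.021, ω=-0.495
apply F[11]=-2.582 → step 12: x=0.120, v=0.499, θ=0.012, ω=-0.438
apply F[12]=-2.590 → step 13: x=0.130, v=0.463, θ=0.004, ω=-0.385
apply F[13]=-2.537 → step 14: x=0.139, v=0.427, θ=-0.003, ω=-0.335
apply F[14]=-2.448 → step 15: x=0.147, v=0.393, θ=-0.010, ω=-0.289
apply F[15]=-2.337 → step 16: x=0.154, v=0.361, θ=-0.015, ω=-0.247
apply F[16]=-2.215 → step 17: x=0.161, v=0.331, θ=-0.020, ω=-0.209
apply F[17]=-2.088 → step 18: x=0.168, v=0.303, θ=-0.023, ω=-0.176
apply F[18]=-1.962 → step 19: x=0.173, v=0.277, θ=-0.027, ω=-0.146
apply F[19]=-1.840 → step 20: x=0.179, v=0.252, θ=-0.029, ω=-0.119
apply F[20]=-1.723 → step 21: x=0.183, v=0.230, θ=-0.031, ω=-0.096
apply F[21]=-1.613 → step 22: x=0.188, v=0.209, θ=-0.033, ω=-0.075
apply F[22]=-1.510 → step 23: x=0.192, v=0.189, θ=-0.034, ω=-0.057
apply F[23]=-1.413 → step 24: x=0.195, v=0.171, θ=-0.035, ω=-0.042
apply F[24]=-1.324 → step 25: x=0.199, v=0.155, θ=-0.036, ω=-0.028
apply F[25]=-1.241 → step 26: x=0.202, v=0.139, θ=-0.037, ω=-0.016
apply F[26]=-1.165 → step 27: x=0.204, v=0.125, θ=-0.037, ω=-0.006
apply F[27]=-1.095 → step 28: x=0.207, v=0.111, θ=-0.037, ω=0.003
apply F[28]=-1.030 → step 29: x=0.209, v=0.099, θ=-0.037, ω=0.011
apply F[29]=-0.969 → step 30: x=0.211, v=0.087, θ=-0.036, ω=0.017
apply F[30]=-0.914 → step 31: x=0.212, v=0.076, θ=-0.036, ω=0.022
apply F[31]=-0.862 → step 32: x=0.214, v=0.066, θ=-0.036, ω=0.027
Max |angle| over trajectory = 0.141 rad; bound = 0.124 → exceeded.

Answer: no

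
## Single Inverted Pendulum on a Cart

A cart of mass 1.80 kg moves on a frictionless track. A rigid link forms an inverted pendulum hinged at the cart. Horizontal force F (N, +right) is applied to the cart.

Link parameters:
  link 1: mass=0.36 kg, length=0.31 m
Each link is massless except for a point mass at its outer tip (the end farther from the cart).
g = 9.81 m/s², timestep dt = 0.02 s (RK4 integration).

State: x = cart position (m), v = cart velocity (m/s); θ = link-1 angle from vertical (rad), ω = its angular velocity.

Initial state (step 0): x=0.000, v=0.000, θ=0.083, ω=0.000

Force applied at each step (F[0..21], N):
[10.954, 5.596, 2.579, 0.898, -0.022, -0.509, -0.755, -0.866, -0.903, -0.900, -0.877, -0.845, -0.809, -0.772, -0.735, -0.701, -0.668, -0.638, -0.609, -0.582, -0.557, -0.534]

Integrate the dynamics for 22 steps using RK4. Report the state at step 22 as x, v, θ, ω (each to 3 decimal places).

apply F[0]=+10.954 → step 1: x=0.001, v=0.118, θ=0.080, ω=-0.329
apply F[1]=+5.596 → step 2: x=0.004, v=0.178, θ=0.072, ω=-0.471
apply F[2]=+2.579 → step 3: x=0.008, v=0.204, θ=0.062, ω=-0.512
apply F[3]=+0.898 → step 4: x=0.012, v=0.211, θ=0.052, ω=-0.502
apply F[4]=-0.022 → step 5: x=0.016, v=0.209, θ=0.042, ω=-0.465
apply F[5]=-0.509 → step 6: x=0.020, v=0.202, θ=0.033, ω=-0.418
apply F[6]=-0.755 → step 7: x=0.024, v=0.193, θ=0.025, ω=-0.369
apply F[7]=-0.866 → step 8: x=0.028, v=0.182, θ=0.019, ω=-0.322
apply F[8]=-0.903 → step 9: x=0.032, v=0.171, θ=0.013, ω=-0.277
apply F[9]=-0.900 → step 10: x=0.035, v=0.161, θ=0.007, ω=-0.238
apply F[10]=-0.877 → step 11: x=0.038, v=0.151, θ=0.003, ω=-0.202
apply F[11]=-0.845 → step 12: x=0.041, v=0.142, θ=-0.001, ω=-0.171
apply F[12]=-0.809 → step 13: x=0.044, v=0.133, θ=-0.004, ω=-0.144
apply F[13]=-0.772 → step 14: x=0.046, v=0.124, θ=-0.007, ω=-0.120
apply F[14]=-0.735 → step 15: x=0.049, v=0.117, θ=-0.009, ω=-0.100
apply F[15]=-0.701 → step 16: x=0.051, v=0.109, θ=-0.011, ω=-0.082
apply F[16]=-0.668 → step 17: x=0.053, v=0.102, θ=-0.012, ω=-0.067
apply F[17]=-0.638 → step 18: x=0.055, v=0.096, θ=-0.013, ω=-0.053
apply F[18]=-0.609 → step 19: x=0.057, v=0.089, θ=-0.014, ω=-0.042
apply F[19]=-0.582 → step 20: x=0.059, v=0.083, θ=-0.015, ω=-0.032
apply F[20]=-0.557 → step 21: x=0.060, v=0.078, θ=-0.015, ω=-0.024
apply F[21]=-0.534 → step 22: x=0.062, v=0.073, θ=-0.016, ω=-0.016

Answer: x=0.062, v=0.073, θ=-0.016, ω=-0.016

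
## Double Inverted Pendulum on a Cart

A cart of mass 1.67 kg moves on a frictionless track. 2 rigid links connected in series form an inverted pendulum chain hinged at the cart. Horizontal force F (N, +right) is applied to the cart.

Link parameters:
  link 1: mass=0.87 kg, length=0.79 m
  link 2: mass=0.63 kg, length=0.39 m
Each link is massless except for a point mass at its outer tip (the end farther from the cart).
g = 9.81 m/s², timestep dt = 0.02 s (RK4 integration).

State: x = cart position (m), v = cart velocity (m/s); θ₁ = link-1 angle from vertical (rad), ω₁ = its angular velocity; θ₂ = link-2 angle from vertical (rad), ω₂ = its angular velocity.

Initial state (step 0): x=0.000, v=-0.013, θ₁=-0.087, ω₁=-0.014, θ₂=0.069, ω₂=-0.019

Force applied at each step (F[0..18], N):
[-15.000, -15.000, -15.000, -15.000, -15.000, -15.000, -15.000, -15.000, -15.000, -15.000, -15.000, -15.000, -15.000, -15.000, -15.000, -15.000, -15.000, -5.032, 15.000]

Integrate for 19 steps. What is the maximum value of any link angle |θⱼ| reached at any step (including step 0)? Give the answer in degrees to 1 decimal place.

Answer: 36.0°

Derivation:
apply F[0]=-15.000 → step 1: x=-0.002, v=-0.177, θ₁=-0.086, ω₁=0.142, θ₂=0.070, ω₂=0.122
apply F[1]=-15.000 → step 2: x=-0.007, v=-0.341, θ₁=-0.081, ω₁=0.300, θ₂=0.074, ω₂=0.263
apply F[2]=-15.000 → step 3: x=-0.016, v=-0.506, θ₁=-0.074, ω₁=0.461, θ₂=0.081, ω₂=0.400
apply F[3]=-15.000 → step 4: x=-0.027, v=-0.674, θ₁=-0.063, ω₁=0.628, θ₂=0.090, ω₂=0.535
apply F[4]=-15.000 → step 5: x=-0.043, v=-0.844, θ₁=-0.049, ω₁=0.803, θ₂=0.102, ω₂=0.663
apply F[5]=-15.000 → step 6: x=-0.061, v=-1.017, θ₁=-0.031, ω₁=0.987, θ₂=0.116, ω₂=0.785
apply F[6]=-15.000 → step 7: x=-0.083, v=-1.193, θ₁=-0.009, ω₁=1.183, θ₂=0.133, ω₂=0.897
apply F[7]=-15.000 → step 8: x=-0.109, v=-1.373, θ₁=0.017, ω₁=1.391, θ₂=0.152, ω₂=0.998
apply F[8]=-15.000 → step 9: x=-0.138, v=-1.557, θ₁=0.047, ω₁=1.615, θ₂=0.173, ω₂=1.084
apply F[9]=-15.000 → step 10: x=-0.171, v=-1.744, θ₁=0.081, ω₁=1.853, θ₂=0.195, ω₂=1.154
apply F[10]=-15.000 → step 11: x=-0.208, v=-1.934, θ₁=0.121, ω₁=2.107, θ₂=0.219, ω₂=1.205
apply F[11]=-15.000 → step 12: x=-0.249, v=-2.124, θ₁=0.166, ω₁=2.374, θ₂=0.244, ω₂=1.237
apply F[12]=-15.000 → step 13: x=-0.293, v=-2.312, θ₁=0.216, ω₁=2.652, θ₂=0.268, ω₂=1.253
apply F[13]=-15.000 → step 14: x=-0.341, v=-2.495, θ₁=0.272, ω₁=2.937, θ₂=0.294, ω₂=1.256
apply F[14]=-15.000 → step 15: x=-0.393, v=-2.670, θ₁=0.334, ω₁=3.221, θ₂=0.319, ω₂=1.256
apply F[15]=-15.000 → step 16: x=-0.448, v=-2.830, θ₁=0.401, ω₁=3.498, θ₂=0.344, ω₂=1.266
apply F[16]=-15.000 → step 17: x=-0.506, v=-2.973, θ₁=0.473, ω₁=3.760, θ₂=0.369, ω₂=1.300
apply F[17]=-5.032 → step 18: x=-0.565, v=-2.999, θ₁=0.550, ω₁=3.900, θ₂=0.396, ω₂=1.345
apply F[18]=+15.000 → step 19: x=-0.624, v=-2.827, θ₁=0.627, ω₁=3.858, θ₂=0.423, ω₂=1.333
Max |angle| over trajectory = 0.627 rad = 36.0°.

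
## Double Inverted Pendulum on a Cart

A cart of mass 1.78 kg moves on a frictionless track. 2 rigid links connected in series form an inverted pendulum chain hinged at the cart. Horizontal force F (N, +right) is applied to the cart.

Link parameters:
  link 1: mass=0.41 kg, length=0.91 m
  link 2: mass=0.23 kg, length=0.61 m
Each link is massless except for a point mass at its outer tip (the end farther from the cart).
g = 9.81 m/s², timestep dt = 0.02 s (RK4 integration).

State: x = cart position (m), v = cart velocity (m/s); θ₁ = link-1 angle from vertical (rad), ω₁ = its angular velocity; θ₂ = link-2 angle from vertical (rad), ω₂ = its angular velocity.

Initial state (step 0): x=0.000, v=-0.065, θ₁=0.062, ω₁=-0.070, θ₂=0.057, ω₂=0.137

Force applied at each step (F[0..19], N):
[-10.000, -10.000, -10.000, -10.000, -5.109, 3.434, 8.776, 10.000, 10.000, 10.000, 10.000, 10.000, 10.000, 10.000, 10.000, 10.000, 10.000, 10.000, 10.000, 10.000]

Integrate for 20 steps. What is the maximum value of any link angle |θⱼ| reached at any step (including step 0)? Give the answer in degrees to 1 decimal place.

apply F[0]=-10.000 → step 1: x=-0.002, v=-0.182, θ₁=0.062, ω₁=0.072, θ₂=0.060, ω₂=0.135
apply F[1]=-10.000 → step 2: x=-0.007, v=-0.298, θ₁=0.065, ω₁=0.213, θ₂=0.062, ω₂=0.134
apply F[2]=-10.000 → step 3: x=-0.014, v=-0.415, θ₁=0.071, ω₁=0.356, θ₂=0.065, ω₂=0.133
apply F[3]=-10.000 → step 4: x=-0.024, v=-0.532, θ₁=0.079, ω₁=0.502, θ₂=0.068, ω₂=0.129
apply F[4]=-5.109 → step 5: x=-0.035, v=-0.595, θ₁=0.090, ω₁=0.591, θ₂=0.070, ω₂=0.121
apply F[5]=+3.434 → step 6: x=-0.047, v=-0.563, θ₁=0.102, ω₁=0.579, θ₂=0.073, ω₂=0.109
apply F[6]=+8.776 → step 7: x=-0.057, v=-0.472, θ₁=0.113, ω₁=0.507, θ₂=0.075, ω₂=0.092
apply F[7]=+10.000 → step 8: x=-0.065, v=-0.369, θ₁=0.122, ω₁=0.425, θ₂=0.076, ω₂=0.070
apply F[8]=+10.000 → step 9: x=-0.072, v=-0.265, θ₁=0.130, ω₁=0.345, θ₂=0.077, ω₂=0.045
apply F[9]=+10.000 → step 10: x=-0.076, v=-0.163, θ₁=0.136, ω₁=0.269, θ₂=0.078, ω₂=0.016
apply F[10]=+10.000 → step 11: x=-0.078, v=-0.061, θ₁=0.140, ω₁=0.195, θ₂=0.078, ω₂=-0.016
apply F[11]=+10.000 → step 12: x=-0.079, v=0.041, θ₁=0.144, ω₁=0.123, θ₂=0.077, ω₂=-0.050
apply F[12]=+10.000 → step 13: x=-0.077, v=0.143, θ₁=0.145, ω₁=0.053, θ₂=0.076, ω₂=-0.087
apply F[13]=+10.000 → step 14: x=-0.073, v=0.244, θ₁=0.146, ω₁=-0.017, θ₂=0.074, ω₂=-0.124
apply F[14]=+10.000 → step 15: x=-0.067, v=0.346, θ₁=0.145, ω₁=-0.087, θ₂=0.071, ω₂=-0.163
apply F[15]=+10.000 → step 16: x=-0.059, v=0.447, θ₁=0.142, ω₁=-0.157, θ₂=0.067, ω₂=-0.202
apply F[16]=+10.000 → step 17: x=-0.049, v=0.549, θ₁=0.138, ω₁=-0.229, θ₂=0.063, ω₂=-0.242
apply F[17]=+10.000 → step 18: x=-0.037, v=0.652, θ₁=0.133, ω₁=-0.301, θ₂=0.058, ω₂=-0.282
apply F[18]=+10.000 → step 19: x=-0.023, v=0.754, θ₁=0.126, ω₁=-0.376, θ₂=0.052, ω₂=-0.321
apply F[19]=+10.000 → step 20: x=-0.007, v=0.858, θ₁=0.118, ω₁=-0.453, θ₂=0.045, ω₂=-0.360
Max |angle| over trajectory = 0.146 rad = 8.3°.

Answer: 8.3°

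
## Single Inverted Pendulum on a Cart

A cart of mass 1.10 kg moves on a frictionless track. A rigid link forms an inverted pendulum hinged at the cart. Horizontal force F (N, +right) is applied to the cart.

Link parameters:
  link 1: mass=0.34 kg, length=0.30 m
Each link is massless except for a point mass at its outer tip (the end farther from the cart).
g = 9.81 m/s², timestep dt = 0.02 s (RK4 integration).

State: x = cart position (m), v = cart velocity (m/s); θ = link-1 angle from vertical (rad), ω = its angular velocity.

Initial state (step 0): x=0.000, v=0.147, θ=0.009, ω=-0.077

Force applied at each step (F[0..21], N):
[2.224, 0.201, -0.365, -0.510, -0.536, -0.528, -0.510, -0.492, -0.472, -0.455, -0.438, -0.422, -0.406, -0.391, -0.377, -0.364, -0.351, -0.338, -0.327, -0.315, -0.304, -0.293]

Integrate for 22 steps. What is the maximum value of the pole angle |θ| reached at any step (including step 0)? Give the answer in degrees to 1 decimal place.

apply F[0]=+2.224 → step 1: x=0.003, v=0.187, θ=0.006, ω=-0.205
apply F[1]=+0.201 → step 2: x=0.007, v=0.190, θ=0.002, ω=-0.214
apply F[2]=-0.365 → step 3: x=0.011, v=0.184, θ=-0.002, ω=-0.192
apply F[3]=-0.510 → step 4: x=0.014, v=0.175, θ=-0.006, ω=-0.164
apply F[4]=-0.536 → step 5: x=0.018, v=0.165, θ=-0.009, ω=-0.138
apply F[5]=-0.528 → step 6: x=0.021, v=0.156, θ=-0.011, ω=-0.114
apply F[6]=-0.510 → step 7: x=0.024, v=0.148, θ=-0.013, ω=-0.094
apply F[7]=-0.492 → step 8: x=0.027, v=0.140, θ=-0.015, ω=-0.076
apply F[8]=-0.472 → step 9: x=0.030, v=0.132, θ=-0.016, ω=-0.061
apply F[9]=-0.455 → step 10: x=0.032, v=0.125, θ=-0.017, ω=-0.048
apply F[10]=-0.438 → step 11: x=0.035, v=0.118, θ=-0.018, ω=-0.036
apply F[11]=-0.422 → step 12: x=0.037, v=0.111, θ=-0.019, ω=-0.027
apply F[12]=-0.406 → step 13: x=0.039, v=0.105, θ=-0.019, ω=-0.018
apply F[13]=-0.391 → step 14: x=0.041, v=0.099, θ=-0.020, ω=-0.011
apply F[14]=-0.377 → step 15: x=0.043, v=0.094, θ=-0.020, ω=-0.005
apply F[15]=-0.364 → step 16: x=0.045, v=0.088, θ=-0.020, ω=-0.000
apply F[16]=-0.351 → step 17: x=0.047, v=0.083, θ=-0.020, ω=0.004
apply F[17]=-0.338 → step 18: x=0.048, v=0.078, θ=-0.020, ω=0.008
apply F[18]=-0.327 → step 19: x=0.050, v=0.073, θ=-0.019, ω=0.011
apply F[19]=-0.315 → step 20: x=0.051, v=0.069, θ=-0.019, ω=0.014
apply F[20]=-0.304 → step 21: x=0.053, v=0.064, θ=-0.019, ω=0.016
apply F[21]=-0.293 → step 22: x=0.054, v=0.060, θ=-0.019, ω=0.017
Max |angle| over trajectory = 0.020 rad = 1.1°.

Answer: 1.1°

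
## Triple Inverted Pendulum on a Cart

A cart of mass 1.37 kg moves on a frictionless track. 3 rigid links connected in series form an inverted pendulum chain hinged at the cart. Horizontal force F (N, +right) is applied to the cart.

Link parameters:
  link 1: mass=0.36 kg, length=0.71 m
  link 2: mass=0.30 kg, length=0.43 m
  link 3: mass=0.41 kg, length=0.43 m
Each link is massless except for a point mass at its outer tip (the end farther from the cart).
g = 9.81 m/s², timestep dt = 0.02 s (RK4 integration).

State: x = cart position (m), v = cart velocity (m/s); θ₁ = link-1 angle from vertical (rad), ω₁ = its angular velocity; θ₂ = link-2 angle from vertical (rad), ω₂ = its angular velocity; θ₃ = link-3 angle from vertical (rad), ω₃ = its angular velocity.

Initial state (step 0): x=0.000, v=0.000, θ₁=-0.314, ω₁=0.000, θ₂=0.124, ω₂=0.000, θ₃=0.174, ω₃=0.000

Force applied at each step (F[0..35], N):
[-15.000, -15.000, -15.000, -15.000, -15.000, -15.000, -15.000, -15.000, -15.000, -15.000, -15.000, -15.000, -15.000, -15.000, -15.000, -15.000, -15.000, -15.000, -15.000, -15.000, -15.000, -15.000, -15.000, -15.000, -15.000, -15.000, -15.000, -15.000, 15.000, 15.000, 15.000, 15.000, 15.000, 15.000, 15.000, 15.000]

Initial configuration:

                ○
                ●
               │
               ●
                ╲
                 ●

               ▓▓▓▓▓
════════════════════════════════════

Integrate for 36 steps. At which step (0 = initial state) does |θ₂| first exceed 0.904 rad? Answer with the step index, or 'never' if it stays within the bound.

apply F[0]=-15.000 → step 1: x=-0.002, v=-0.176, θ₁=-0.314, ω₁=-0.038, θ₂=0.129, ω₂=0.496, θ₃=0.174, ω₃=0.043
apply F[1]=-15.000 → step 2: x=-0.007, v=-0.353, θ₁=-0.316, ω₁=-0.073, θ₂=0.144, ω₂=0.999, θ₃=0.176, ω₃=0.076
apply F[2]=-15.000 → step 3: x=-0.016, v=-0.532, θ₁=-0.317, ω₁=-0.101, θ₂=0.169, ω₂=1.511, θ₃=0.177, ω₃=0.093
apply F[3]=-15.000 → step 4: x=-0.028, v=-0.713, θ₁=-0.319, ω₁=-0.116, θ₂=0.204, ω₂=2.033, θ₃=0.179, ω₃=0.088
apply F[4]=-15.000 → step 5: x=-0.044, v=-0.897, θ₁=-0.322, ω₁=-0.110, θ₂=0.250, ω₂=2.559, θ₃=0.181, ω₃=0.061
apply F[5]=-15.000 → step 6: x=-0.064, v=-1.084, θ₁=-0.324, ω₁=-0.075, θ₂=0.307, ω₂=3.080, θ₃=0.182, ω₃=0.019
apply F[6]=-15.000 → step 7: x=-0.088, v=-1.275, θ₁=-0.325, ω₁=-0.002, θ₂=0.373, ω₂=3.584, θ₃=0.181, ω₃=-0.029
apply F[7]=-15.000 → step 8: x=-0.115, v=-1.470, θ₁=-0.323, ω₁=0.114, θ₂=0.450, ω₂=4.059, θ₃=0.180, ω₃=-0.065
apply F[8]=-15.000 → step 9: x=-0.147, v=-1.668, θ₁=-0.320, ω₁=0.279, θ₂=0.535, ω₂=4.497, θ₃=0.179, ω₃=-0.074
apply F[9]=-15.000 → step 10: x=-0.182, v=-1.868, θ₁=-0.312, ω₁=0.494, θ₂=0.629, ω₂=4.895, θ₃=0.178, ω₃=-0.041
apply F[10]=-15.000 → step 11: x=-0.221, v=-2.070, θ₁=-0.300, ω₁=0.758, θ₂=0.731, ω₂=5.252, θ₃=0.178, ω₃=0.045
apply F[11]=-15.000 → step 12: x=-0.265, v=-2.275, θ₁=-0.281, ω₁=1.070, θ₂=0.839, ω₂=5.572, θ₃=0.180, ω₃=0.194
apply F[12]=-15.000 → step 13: x=-0.312, v=-2.482, θ₁=-0.256, ω₁=1.430, θ₂=0.954, ω₂=5.853, θ₃=0.186, ω₃=0.409
apply F[13]=-15.000 → step 14: x=-0.364, v=-2.691, θ₁=-0.224, ω₁=1.833, θ₂=1.073, ω₂=6.093, θ₃=0.197, ω₃=0.690
apply F[14]=-15.000 → step 15: x=-0.420, v=-2.902, θ₁=-0.183, ω₁=2.280, θ₂=1.197, ω₂=6.284, θ₃=0.214, ω₃=1.033
apply F[15]=-15.000 → step 16: x=-0.480, v=-3.117, θ₁=-0.132, ω₁=2.764, θ₂=1.324, ω₂=6.410, θ₃=0.239, ω₃=1.430
apply F[16]=-15.000 → step 17: x=-0.545, v=-3.333, θ₁=-0.072, ω₁=3.280, θ₂=1.453, ω₂=6.447, θ₃=0.271, ω₃=1.863
apply F[17]=-15.000 → step 18: x=-0.614, v=-3.552, θ₁=-0.001, ω₁=3.817, θ₂=1.581, ω₂=6.364, θ₃=0.313, ω₃=2.310
apply F[18]=-15.000 → step 19: x=-0.687, v=-3.770, θ₁=0.081, ω₁=4.360, θ₂=1.706, ω₂=6.124, θ₃=0.364, ω₃=2.740
apply F[19]=-15.000 → step 20: x=-0.764, v=-3.985, θ₁=0.173, ω₁=4.889, θ₂=1.825, ω₂=5.689, θ₃=0.422, ω₃=3.119
apply F[20]=-15.000 → step 21: x=-0.846, v=-4.191, θ₁=0.276, ω₁=5.386, θ₂=1.932, ω₂=5.029, θ₃=0.488, ω₃=3.420
apply F[21]=-15.000 → step 22: x=-0.932, v=-4.382, θ₁=0.388, ω₁=5.836, θ₂=2.024, ω₂=4.133, θ₃=0.559, ω₃=3.629
apply F[22]=-15.000 → step 23: x=-1.021, v=-4.554, θ₁=0.509, ω₁=6.239, θ₂=2.096, ω₂=3.007, θ₃=0.633, ω₃=3.757
apply F[23]=-15.000 → step 24: x=-1.114, v=-4.702, θ₁=0.638, ω₁=6.607, θ₂=2.143, ω₂=1.669, θ₃=0.709, ω₃=3.844
apply F[24]=-15.000 → step 25: x=-1.209, v=-4.820, θ₁=0.773, ω₁=6.973, θ₂=2.162, ω₂=0.130, θ₃=0.786, ω₃=3.961
apply F[25]=-15.000 → step 26: x=-1.307, v=-4.904, θ₁=0.917, ω₁=7.386, θ₂=2.147, ω₂=-1.637, θ₃=0.868, ω₃=4.216
apply F[26]=-15.000 → step 27: x=-1.405, v=-4.937, θ₁=1.070, ω₁=7.920, θ₂=2.094, ω₂=-3.740, θ₃=0.957, ω₃=4.784
apply F[27]=-15.000 → step 28: x=-1.503, v=-4.876, θ₁=1.235, ω₁=8.691, θ₂=1.993, ω₂=-6.477, θ₃=1.063, ω₃=6.000
apply F[28]=+15.000 → step 29: x=-1.596, v=-4.294, θ₁=1.417, ω₁=9.540, θ₂=1.836, ω₂=-9.470, θ₃=1.201, ω₃=7.987
apply F[29]=+15.000 → step 30: x=-1.672, v=-3.247, θ₁=1.618, ω₁=10.459, θ₂=1.609, ω₂=-12.841, θ₃=1.392, ω₃=11.085
apply F[30]=+15.000 → step 31: x=-1.724, v=-1.996, θ₁=1.823, ω₁=9.794, θ₂=1.365, ω₂=-10.694, θ₃=1.620, ω₃=10.986
apply F[31]=+15.000 → step 32: x=-1.756, v=-1.284, θ₁=2.010, ω₁=9.047, θ₂=1.193, ω₂=-6.549, θ₃=1.820, ω₃=9.117
apply F[32]=+15.000 → step 33: x=-1.777, v=-0.796, θ₁=2.189, ω₁=8.916, θ₂=1.096, ω₂=-3.245, θ₃=1.989, ω₃=7.927
apply F[33]=+15.000 → step 34: x=-1.788, v=-0.366, θ₁=2.369, ω₁=9.146, θ₂=1.062, ω₂=-0.186, θ₃=2.141, ω₃=7.266
apply F[34]=+15.000 → step 35: x=-1.791, v=0.044, θ₁=2.556, ω₁=9.545, θ₂=1.091, ω₂=3.093, θ₃=2.282, ω₃=6.859
apply F[35]=+15.000 → step 36: x=-1.787, v=0.429, θ₁=2.751, ω₁=9.912, θ₂=1.189, ω₂=6.792, θ₃=2.415, ω₃=6.412
|θ₂| = 0.954 > 0.904 first at step 13.

Answer: 13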